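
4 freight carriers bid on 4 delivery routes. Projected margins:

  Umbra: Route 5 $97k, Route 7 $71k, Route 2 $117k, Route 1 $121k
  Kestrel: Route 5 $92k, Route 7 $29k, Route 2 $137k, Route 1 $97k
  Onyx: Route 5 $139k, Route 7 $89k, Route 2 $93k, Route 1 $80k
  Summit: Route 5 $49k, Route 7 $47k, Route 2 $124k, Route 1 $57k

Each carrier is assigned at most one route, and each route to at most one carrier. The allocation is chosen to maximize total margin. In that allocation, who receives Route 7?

Optimal: Umbra→Route 1 ($121k), Kestrel→Route 2 ($137k), Onyx→Route 5 ($139k), Summit→Route 7 ($47k) — total 121+137+139+47 = $444k.
Next-best assignment: Umbra→Route 7, Kestrel→Route 1, Onyx→Route 5, Summit→Route 2 = $431k.
Summit's own top route is Route 2 ($124k), but forcing Summit→Route 2 and reassigning the rest optimally gives only $431k — worse by 13.

Summit receives Route 7.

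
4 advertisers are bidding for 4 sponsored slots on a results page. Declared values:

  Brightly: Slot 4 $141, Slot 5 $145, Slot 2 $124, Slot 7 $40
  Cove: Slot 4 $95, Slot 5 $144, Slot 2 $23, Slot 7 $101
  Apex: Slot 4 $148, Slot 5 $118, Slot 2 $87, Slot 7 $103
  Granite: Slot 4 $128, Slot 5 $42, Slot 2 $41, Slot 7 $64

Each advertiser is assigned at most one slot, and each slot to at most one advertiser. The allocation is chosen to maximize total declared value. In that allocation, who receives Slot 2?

This is the linear assignment problem.
Optimal: Brightly→Slot 2 ($124), Cove→Slot 5 ($144), Apex→Slot 7 ($103), Granite→Slot 4 ($128) — total 124+144+103+128 = $499.
Next-best assignment: Brightly→Slot 2, Cove→Slot 5, Apex→Slot 4, Granite→Slot 7 = $480.
Brightly's own top slot is Slot 5 ($145), but forcing Brightly→Slot 5 and reassigning the rest optimally gives only $461 — worse by 38.

Brightly receives Slot 2.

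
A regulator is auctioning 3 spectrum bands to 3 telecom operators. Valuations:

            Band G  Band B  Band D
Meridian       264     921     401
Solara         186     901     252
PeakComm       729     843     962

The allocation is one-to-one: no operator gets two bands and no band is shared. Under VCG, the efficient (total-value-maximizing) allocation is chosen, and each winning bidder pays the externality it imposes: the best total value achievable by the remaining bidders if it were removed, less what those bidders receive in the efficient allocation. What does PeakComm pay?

PeakComm pays $137M.

Efficient allocation: Meridian→Band G ($264M), Solara→Band B ($901M), PeakComm→Band D ($962M); total welfare W = $2127M.
PeakComm receives Band D at value $962M, so the others get W − 962 = $1165M.
Without PeakComm: best allocation of the remaining 2 bidders over all 3 bands is Meridian→Band D ($401M), Solara→Band B ($901M), total $1302M.
VCG payment = (others' best without PeakComm) − (others' welfare with PeakComm) = 1302 − 1165 = $137M.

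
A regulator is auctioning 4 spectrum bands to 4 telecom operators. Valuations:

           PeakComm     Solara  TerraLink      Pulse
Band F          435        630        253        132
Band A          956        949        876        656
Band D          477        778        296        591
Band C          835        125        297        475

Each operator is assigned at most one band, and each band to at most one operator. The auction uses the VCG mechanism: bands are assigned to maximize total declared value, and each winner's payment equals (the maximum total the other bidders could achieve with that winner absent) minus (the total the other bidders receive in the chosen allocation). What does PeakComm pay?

Efficient allocation: PeakComm→Band C ($835M), Solara→Band F ($630M), TerraLink→Band A ($876M), Pulse→Band D ($591M); total welfare W = $2932M.
PeakComm receives Band C at value $835M, so the others get W − 835 = $2097M.
Without PeakComm: best allocation of the remaining 3 bidders over all 4 bands is Solara→Band D ($778M), TerraLink→Band A ($876M), Pulse→Band C ($475M), total $2129M.
VCG payment = (others' best without PeakComm) − (others' welfare with PeakComm) = 2129 − 2097 = $32M.

PeakComm pays $32M.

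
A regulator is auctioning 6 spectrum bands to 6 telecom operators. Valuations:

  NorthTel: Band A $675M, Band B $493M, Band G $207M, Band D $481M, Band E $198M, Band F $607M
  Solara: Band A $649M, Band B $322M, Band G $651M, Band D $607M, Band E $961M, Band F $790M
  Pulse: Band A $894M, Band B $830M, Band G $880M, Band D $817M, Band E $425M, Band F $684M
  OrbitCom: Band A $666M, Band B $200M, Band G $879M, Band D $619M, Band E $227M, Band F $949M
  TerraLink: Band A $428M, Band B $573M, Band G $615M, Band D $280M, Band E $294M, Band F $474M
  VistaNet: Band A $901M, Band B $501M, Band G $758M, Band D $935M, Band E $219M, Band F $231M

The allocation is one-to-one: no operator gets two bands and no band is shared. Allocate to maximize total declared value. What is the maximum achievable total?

Treat this as an assignment problem: match each operator to one band.
Optimal: NorthTel→Band A ($675M), Solara→Band E ($961M), Pulse→Band G ($880M), OrbitCom→Band F ($949M), TerraLink→Band B ($573M), VistaNet→Band D ($935M) — total 675+961+880+949+573+935 = $4973M.
Column-greedy (each band in turn goes to its best remaining operator) gives $4118M, worse by 855.
Next-best assignment: NorthTel→Band A, Solara→Band E, Pulse→Band B, OrbitCom→Band F, TerraLink→Band G, VistaNet→Band D = $4965M.

Max total: $4973M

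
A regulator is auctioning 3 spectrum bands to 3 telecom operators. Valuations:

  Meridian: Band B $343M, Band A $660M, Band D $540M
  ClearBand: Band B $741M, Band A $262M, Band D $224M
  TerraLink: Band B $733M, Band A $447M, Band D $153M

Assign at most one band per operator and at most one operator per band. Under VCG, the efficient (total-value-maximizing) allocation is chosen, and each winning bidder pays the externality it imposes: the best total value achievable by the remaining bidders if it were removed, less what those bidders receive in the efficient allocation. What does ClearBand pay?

Efficient allocation: Meridian→Band D ($540M), ClearBand→Band B ($741M), TerraLink→Band A ($447M); total welfare W = $1728M.
ClearBand receives Band B at value $741M, so the others get W − 741 = $987M.
Without ClearBand: best allocation of the remaining 2 bidders over all 3 bands is Meridian→Band A ($660M), TerraLink→Band B ($733M), total $1393M.
VCG payment = (others' best without ClearBand) − (others' welfare with ClearBand) = 1393 − 987 = $406M.

ClearBand pays $406M.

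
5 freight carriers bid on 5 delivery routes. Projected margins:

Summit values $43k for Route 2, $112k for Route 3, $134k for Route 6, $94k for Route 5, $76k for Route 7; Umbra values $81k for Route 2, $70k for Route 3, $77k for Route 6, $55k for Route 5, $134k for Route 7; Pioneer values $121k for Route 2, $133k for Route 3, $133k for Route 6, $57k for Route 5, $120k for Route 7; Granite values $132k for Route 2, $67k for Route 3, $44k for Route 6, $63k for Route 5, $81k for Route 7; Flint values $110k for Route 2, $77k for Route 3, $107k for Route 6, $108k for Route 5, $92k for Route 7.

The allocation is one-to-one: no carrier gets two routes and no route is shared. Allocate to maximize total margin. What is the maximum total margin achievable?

This is the linear assignment problem.
Optimal: Summit→Route 6 ($134k), Umbra→Route 7 ($134k), Pioneer→Route 3 ($133k), Granite→Route 2 ($132k), Flint→Route 5 ($108k) — total 134+134+133+132+108 = $641k.
Next-best assignment: Summit→Route 3, Umbra→Route 7, Pioneer→Route 6, Granite→Route 2, Flint→Route 5 = $619k.

Max total: $641k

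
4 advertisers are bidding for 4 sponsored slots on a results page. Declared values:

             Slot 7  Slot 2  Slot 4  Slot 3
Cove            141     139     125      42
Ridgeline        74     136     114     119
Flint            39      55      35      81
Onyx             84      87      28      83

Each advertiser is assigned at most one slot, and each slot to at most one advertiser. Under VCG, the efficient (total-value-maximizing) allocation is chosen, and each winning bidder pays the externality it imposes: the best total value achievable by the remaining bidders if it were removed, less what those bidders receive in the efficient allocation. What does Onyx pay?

Efficient allocation: Cove→Slot 4 ($125), Ridgeline→Slot 2 ($136), Flint→Slot 3 ($81), Onyx→Slot 7 ($84); total welfare W = $426.
Onyx receives Slot 7 at value $84, so the others get W − 84 = $342.
Without Onyx: best allocation of the remaining 3 bidders over all 4 slots is Cove→Slot 7 ($141), Ridgeline→Slot 2 ($136), Flint→Slot 3 ($81), total $358.
VCG payment = (others' best without Onyx) − (others' welfare with Onyx) = 358 − 342 = $16.

Onyx pays $16.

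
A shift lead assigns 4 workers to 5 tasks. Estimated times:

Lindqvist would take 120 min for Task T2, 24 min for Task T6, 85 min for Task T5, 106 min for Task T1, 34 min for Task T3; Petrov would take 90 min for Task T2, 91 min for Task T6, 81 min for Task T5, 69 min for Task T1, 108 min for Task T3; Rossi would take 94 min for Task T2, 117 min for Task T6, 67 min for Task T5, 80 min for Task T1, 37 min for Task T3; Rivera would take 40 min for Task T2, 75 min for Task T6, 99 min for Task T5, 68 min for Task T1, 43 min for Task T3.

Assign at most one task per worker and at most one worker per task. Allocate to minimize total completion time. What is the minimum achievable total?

Optimal: Lindqvist→Task T6 (24 min), Petrov→Task T1 (69 min), Rossi→Task T3 (37 min), Rivera→Task T2 (40 min) — total 24+69+37+40 = 170 min.
Column-greedy (each task in turn goes to its cheapest remaining worker) gives 200 min, worse by 30.
Swapping Petrov↔Lindqvist (Petrov→Task T6 91 min, Lindqvist→Task T1 106 min) adds 104.

Min total: 170 min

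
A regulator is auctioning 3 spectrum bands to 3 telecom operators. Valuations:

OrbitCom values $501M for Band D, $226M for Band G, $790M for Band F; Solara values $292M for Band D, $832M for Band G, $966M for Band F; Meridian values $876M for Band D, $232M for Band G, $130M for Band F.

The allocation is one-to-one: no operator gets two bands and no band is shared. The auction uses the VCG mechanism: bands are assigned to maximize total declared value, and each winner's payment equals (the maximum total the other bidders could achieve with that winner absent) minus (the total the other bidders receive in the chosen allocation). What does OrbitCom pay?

Efficient allocation: OrbitCom→Band F ($790M), Solara→Band G ($832M), Meridian→Band D ($876M); total welfare W = $2498M.
OrbitCom receives Band F at value $790M, so the others get W − 790 = $1708M.
Without OrbitCom: best allocation of the remaining 2 bidders over all 3 bands is Solara→Band F ($966M), Meridian→Band D ($876M), total $1842M.
VCG payment = (others' best without OrbitCom) − (others' welfare with OrbitCom) = 1842 − 1708 = $134M.

OrbitCom pays $134M.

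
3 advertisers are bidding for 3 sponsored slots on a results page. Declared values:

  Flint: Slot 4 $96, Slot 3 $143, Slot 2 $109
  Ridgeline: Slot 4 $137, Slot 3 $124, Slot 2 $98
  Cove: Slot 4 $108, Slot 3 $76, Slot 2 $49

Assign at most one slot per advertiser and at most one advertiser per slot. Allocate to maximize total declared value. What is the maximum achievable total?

Maximum total: $349

This is the linear assignment problem.
Optimal: Flint→Slot 3 ($143), Ridgeline→Slot 2 ($98), Cove→Slot 4 ($108) — total 143+98+108 = $349.
Every other assignment is strictly worse.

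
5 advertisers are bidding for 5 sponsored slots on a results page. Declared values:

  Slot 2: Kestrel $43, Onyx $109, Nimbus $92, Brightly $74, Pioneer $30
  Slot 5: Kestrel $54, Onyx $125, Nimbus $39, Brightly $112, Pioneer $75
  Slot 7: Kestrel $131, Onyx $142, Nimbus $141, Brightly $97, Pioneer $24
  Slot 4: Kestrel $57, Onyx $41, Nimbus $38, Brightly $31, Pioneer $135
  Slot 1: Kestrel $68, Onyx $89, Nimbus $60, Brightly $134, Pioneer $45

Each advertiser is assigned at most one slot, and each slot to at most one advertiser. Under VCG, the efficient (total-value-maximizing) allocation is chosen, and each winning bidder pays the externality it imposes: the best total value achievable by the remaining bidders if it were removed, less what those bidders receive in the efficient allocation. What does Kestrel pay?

Kestrel pays $49.

Efficient allocation: Kestrel→Slot 7 ($131), Onyx→Slot 5 ($125), Nimbus→Slot 2 ($92), Brightly→Slot 1 ($134), Pioneer→Slot 4 ($135); total welfare W = $617.
Kestrel receives Slot 7 at value $131, so the others get W − 131 = $486.
Without Kestrel: best allocation of the remaining 4 bidders over all 5 slots is Onyx→Slot 5 ($125), Nimbus→Slot 7 ($141), Brightly→Slot 1 ($134), Pioneer→Slot 4 ($135), total $535.
VCG payment = (others' best without Kestrel) − (others' welfare with Kestrel) = 535 − 486 = $49.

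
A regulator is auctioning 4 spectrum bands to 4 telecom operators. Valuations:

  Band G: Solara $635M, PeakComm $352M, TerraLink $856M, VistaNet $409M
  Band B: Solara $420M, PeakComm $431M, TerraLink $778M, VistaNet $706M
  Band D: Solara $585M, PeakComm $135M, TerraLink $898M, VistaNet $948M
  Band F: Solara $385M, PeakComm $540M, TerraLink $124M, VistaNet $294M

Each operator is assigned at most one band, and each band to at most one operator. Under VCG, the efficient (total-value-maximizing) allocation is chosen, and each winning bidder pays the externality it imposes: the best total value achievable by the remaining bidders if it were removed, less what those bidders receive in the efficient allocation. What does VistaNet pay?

VistaNet pays $120M.

Efficient allocation: Solara→Band G ($635M), PeakComm→Band F ($540M), TerraLink→Band B ($778M), VistaNet→Band D ($948M); total welfare W = $2901M.
VistaNet receives Band D at value $948M, so the others get W − 948 = $1953M.
Without VistaNet: best allocation of the remaining 3 bidders over all 4 bands is Solara→Band G ($635M), PeakComm→Band F ($540M), TerraLink→Band D ($898M), total $2073M.
VCG payment = (others' best without VistaNet) − (others' welfare with VistaNet) = 2073 − 1953 = $120M.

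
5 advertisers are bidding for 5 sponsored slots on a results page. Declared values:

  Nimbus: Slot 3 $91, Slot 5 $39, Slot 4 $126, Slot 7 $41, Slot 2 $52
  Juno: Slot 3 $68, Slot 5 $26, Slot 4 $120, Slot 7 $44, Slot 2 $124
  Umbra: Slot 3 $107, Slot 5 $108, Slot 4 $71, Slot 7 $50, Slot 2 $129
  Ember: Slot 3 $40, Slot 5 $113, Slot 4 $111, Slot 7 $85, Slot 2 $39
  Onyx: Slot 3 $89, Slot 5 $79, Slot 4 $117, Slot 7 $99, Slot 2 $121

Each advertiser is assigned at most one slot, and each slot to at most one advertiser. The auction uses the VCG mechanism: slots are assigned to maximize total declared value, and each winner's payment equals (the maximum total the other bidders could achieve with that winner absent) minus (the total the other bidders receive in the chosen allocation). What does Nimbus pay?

Efficient allocation: Nimbus→Slot 4 ($126), Juno→Slot 2 ($124), Umbra→Slot 3 ($107), Ember→Slot 5 ($113), Onyx→Slot 7 ($99); total welfare W = $569.
Nimbus receives Slot 4 at value $126, so the others get W − 126 = $443.
Without Nimbus: best allocation of the remaining 4 bidders over all 5 slots is Juno→Slot 4 ($120), Umbra→Slot 3 ($107), Ember→Slot 5 ($113), Onyx→Slot 2 ($121), total $461.
VCG payment = (others' best without Nimbus) − (others' welfare with Nimbus) = 461 − 443 = $18.

Nimbus pays $18.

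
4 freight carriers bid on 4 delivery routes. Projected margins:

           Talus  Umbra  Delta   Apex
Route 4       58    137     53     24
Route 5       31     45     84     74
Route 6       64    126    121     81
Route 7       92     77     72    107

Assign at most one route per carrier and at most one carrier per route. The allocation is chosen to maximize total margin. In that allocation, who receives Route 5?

Apex receives Route 5.

This is a one-to-one assignment (maximum-weight bipartite matching).
Optimal: Talus→Route 7 ($92k), Umbra→Route 4 ($137k), Delta→Route 6 ($121k), Apex→Route 5 ($74k) — total 92+137+121+74 = $424k.
Column-greedy (each route in turn goes to its best remaining carrier) gives $394k, worse by 30.
Apex's own top route is Route 7 ($107k), but forcing Apex→Route 7 and reassigning the rest optimally gives only $396k — worse by 28.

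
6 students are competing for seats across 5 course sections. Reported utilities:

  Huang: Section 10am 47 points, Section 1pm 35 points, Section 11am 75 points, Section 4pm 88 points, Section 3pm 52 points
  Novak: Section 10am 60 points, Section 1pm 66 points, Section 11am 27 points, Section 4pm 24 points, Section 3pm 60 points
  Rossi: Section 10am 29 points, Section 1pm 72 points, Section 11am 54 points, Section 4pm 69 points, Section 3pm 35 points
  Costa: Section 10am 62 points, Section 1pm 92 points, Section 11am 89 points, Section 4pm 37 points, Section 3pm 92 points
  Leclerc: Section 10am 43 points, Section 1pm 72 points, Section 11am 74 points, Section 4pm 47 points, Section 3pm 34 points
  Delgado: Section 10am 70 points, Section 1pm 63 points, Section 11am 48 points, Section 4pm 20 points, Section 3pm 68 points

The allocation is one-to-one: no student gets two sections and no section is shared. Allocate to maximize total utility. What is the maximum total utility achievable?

Optimal: Delgado→Section 10am (70 points), Rossi→Section 1pm (72 points), Leclerc→Section 11am (74 points), Huang→Section 4pm (88 points), Costa→Section 3pm (92 points) — total 70+72+74+88+92 = 396 points.
Column-greedy (each section in turn goes to its best remaining student) gives 366 points, worse by 30.
Every other assignment is strictly worse.

Maximum total: 396 points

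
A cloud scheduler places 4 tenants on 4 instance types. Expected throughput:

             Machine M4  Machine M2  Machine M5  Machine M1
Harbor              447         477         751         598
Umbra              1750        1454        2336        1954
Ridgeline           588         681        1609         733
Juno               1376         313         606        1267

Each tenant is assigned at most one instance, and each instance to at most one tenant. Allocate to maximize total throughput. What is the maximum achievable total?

Treat this as an assignment problem: match each tenant to one instance.
Optimal: Harbor→Machine M2 (477 ops/s), Umbra→Machine M1 (1954 ops/s), Ridgeline→Machine M5 (1609 ops/s), Juno→Machine M4 (1376 ops/s) — total 477+1954+1609+1376 = 5416 ops/s.
Row-greedy (each tenant in turn takes its best remaining instance) gives 4762 ops/s, worse by 654.
Next-best assignment: Harbor→Machine M2, Umbra→Machine M4, Ridgeline→Machine M5, Juno→Machine M1 = 5103 ops/s.
Swapping Juno↔Ridgeline (Juno→Machine M5 606 ops/s, Ridgeline→Machine M4 588 ops/s) loses 1791.

Maximum total: 5416 ops/s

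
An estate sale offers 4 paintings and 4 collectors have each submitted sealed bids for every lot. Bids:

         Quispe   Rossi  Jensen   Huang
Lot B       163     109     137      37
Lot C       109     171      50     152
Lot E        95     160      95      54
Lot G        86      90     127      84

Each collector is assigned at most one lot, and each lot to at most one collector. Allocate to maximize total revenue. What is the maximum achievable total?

Max total: $602

Optimal: Quispe→Lot B ($163), Rossi→Lot E ($160), Jensen→Lot G ($127), Huang→Lot C ($152) — total 163+160+127+152 = $602.
Row-greedy (each collector in turn takes its best remaining lot) gives $515, worse by 87.
Next-best assignment: Quispe→Lot G, Rossi→Lot E, Jensen→Lot B, Huang→Lot C = $535.
Checked against all permutations: $602 is optimal.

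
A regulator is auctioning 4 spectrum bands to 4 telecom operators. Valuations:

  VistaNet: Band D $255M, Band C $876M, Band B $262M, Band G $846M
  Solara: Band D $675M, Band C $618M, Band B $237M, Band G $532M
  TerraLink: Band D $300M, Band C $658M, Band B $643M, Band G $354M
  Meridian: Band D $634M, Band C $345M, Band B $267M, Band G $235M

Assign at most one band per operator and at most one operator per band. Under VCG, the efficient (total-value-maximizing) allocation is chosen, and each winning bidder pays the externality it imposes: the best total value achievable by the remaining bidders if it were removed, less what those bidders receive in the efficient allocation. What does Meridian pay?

Meridian pays $87M.

Efficient allocation: VistaNet→Band G ($846M), Solara→Band C ($618M), TerraLink→Band B ($643M), Meridian→Band D ($634M); total welfare W = $2741M.
Meridian receives Band D at value $634M, so the others get W − 634 = $2107M.
Without Meridian: best allocation of the remaining 3 bidders over all 4 bands is VistaNet→Band C ($876M), Solara→Band D ($675M), TerraLink→Band B ($643M), total $2194M.
VCG payment = (others' best without Meridian) − (others' welfare with Meridian) = 2194 − 2107 = $87M.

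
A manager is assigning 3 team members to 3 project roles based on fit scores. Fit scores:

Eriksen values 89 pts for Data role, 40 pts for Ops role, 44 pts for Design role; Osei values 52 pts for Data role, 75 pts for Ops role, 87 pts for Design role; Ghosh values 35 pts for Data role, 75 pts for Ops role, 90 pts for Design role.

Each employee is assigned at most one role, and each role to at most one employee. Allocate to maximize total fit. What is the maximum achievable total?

Max total: 254 pts

This is a one-to-one assignment (maximum-weight bipartite matching).
Optimal: Eriksen→Data role (89 pts), Osei→Ops role (75 pts), Ghosh→Design role (90 pts) — total 89+75+90 = 254 pts.
Row-greedy (each employee in turn takes its best remaining role) gives 251 pts, worse by 3.
Next-best assignment: Eriksen→Data role, Osei→Design role, Ghosh→Ops role = 251 pts.
Every other assignment is strictly worse.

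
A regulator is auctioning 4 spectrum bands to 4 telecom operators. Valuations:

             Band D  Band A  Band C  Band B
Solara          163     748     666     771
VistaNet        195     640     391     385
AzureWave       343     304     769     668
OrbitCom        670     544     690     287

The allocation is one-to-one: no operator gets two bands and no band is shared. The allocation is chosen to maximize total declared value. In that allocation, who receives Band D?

OrbitCom receives Band D.

Optimal: Solara→Band B ($771M), VistaNet→Band A ($640M), AzureWave→Band C ($769M), OrbitCom→Band D ($670M) — total 771+640+769+670 = $2850M.
Column-greedy (each band in turn goes to its best remaining operator) gives $2572M, worse by 278.
Checked against all permutations: $2850M is optimal.
OrbitCom's own top band is Band C ($690M), but forcing OrbitCom→Band C and reassigning the rest optimally gives only $2444M — worse by 406.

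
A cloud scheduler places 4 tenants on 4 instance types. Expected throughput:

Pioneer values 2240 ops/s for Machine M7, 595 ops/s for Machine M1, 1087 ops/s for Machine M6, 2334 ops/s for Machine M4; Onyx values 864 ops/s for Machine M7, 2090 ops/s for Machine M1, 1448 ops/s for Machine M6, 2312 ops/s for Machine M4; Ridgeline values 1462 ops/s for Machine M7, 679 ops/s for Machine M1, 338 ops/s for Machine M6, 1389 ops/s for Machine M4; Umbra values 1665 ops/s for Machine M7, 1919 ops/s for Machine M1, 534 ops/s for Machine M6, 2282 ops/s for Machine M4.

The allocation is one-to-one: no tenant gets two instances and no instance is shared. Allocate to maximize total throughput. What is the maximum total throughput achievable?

Max total: 7163 ops/s

This is the linear assignment problem.
Optimal: Pioneer→Machine M4 (2334 ops/s), Onyx→Machine M6 (1448 ops/s), Ridgeline→Machine M7 (1462 ops/s), Umbra→Machine M1 (1919 ops/s) — total 2334+1448+1462+1919 = 7163 ops/s.
Row-greedy (each tenant in turn takes its best remaining instance) gives 6420 ops/s, worse by 743.
Next-best assignment: Pioneer→Machine M7, Onyx→Machine M6, Ridgeline→Machine M4, Umbra→Machine M1 = 6996 ops/s.
Swapping Pioneer↔Ridgeline (Pioneer→Machine M7 2240 ops/s, Ridgeline→Machine M4 1389 ops/s) loses 167.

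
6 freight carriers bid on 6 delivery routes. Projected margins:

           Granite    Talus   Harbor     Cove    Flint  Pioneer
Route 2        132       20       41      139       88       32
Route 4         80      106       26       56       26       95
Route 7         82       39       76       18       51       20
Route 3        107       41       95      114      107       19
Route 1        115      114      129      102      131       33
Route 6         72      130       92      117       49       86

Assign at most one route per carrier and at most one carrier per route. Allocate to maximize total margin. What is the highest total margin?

Max total: $682k

This is a one-to-one assignment (maximum-weight bipartite matching).
Optimal: Granite→Route 7 ($82k), Talus→Route 6 ($130k), Harbor→Route 1 ($129k), Cove→Route 2 ($139k), Flint→Route 3 ($107k), Pioneer→Route 4 ($95k) — total 82+130+129+139+107+95 = $682k.
Row-greedy (each carrier in turn takes its best remaining route) gives $651k, worse by 31.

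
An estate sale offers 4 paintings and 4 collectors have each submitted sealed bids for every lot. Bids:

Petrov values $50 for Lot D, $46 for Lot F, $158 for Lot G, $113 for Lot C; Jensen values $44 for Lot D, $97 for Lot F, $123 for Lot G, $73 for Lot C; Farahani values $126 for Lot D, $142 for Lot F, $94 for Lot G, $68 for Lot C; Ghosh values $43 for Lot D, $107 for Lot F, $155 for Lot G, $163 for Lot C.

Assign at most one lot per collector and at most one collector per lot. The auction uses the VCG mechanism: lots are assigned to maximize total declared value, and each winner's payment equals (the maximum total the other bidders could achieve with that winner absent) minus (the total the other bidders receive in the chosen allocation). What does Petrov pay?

Efficient allocation: Petrov→Lot G ($158), Jensen→Lot F ($97), Farahani→Lot D ($126), Ghosh→Lot C ($163); total welfare W = $544.
Petrov receives Lot G at value $158, so the others get W − 158 = $386.
Without Petrov: best allocation of the remaining 3 bidders over all 4 lots is Jensen→Lot G ($123), Farahani→Lot F ($142), Ghosh→Lot C ($163), total $428.
VCG payment = (others' best without Petrov) − (others' welfare with Petrov) = 428 − 386 = $42.

Petrov pays $42.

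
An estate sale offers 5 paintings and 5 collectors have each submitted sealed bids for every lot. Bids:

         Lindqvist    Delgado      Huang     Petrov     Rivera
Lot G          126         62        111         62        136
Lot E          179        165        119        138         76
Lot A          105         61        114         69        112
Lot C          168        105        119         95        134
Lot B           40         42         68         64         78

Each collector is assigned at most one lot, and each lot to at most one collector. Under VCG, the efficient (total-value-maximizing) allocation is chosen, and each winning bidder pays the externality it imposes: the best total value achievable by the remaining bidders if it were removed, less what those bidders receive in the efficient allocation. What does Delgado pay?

Delgado pays $74.

Efficient allocation: Lindqvist→Lot C ($168), Delgado→Lot E ($165), Huang→Lot A ($114), Petrov→Lot B ($64), Rivera→Lot G ($136); total welfare W = $647.
Delgado receives Lot E at value $165, so the others get W − 165 = $482.
Without Delgado: best allocation of the remaining 4 bidders over all 5 lots is Lindqvist→Lot C ($168), Huang→Lot A ($114), Petrov→Lot E ($138), Rivera→Lot G ($136), total $556.
VCG payment = (others' best without Delgado) − (others' welfare with Delgado) = 556 − 482 = $74.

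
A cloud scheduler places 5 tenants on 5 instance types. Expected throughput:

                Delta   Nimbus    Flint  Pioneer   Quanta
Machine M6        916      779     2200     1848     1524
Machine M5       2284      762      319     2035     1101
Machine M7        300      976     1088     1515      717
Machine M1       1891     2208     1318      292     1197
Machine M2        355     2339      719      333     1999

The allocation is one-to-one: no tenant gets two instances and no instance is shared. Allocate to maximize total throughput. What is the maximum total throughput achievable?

Max total: 10206 ops/s

Treat this as an assignment problem: match each tenant to one instance.
Optimal: Delta→Machine M5 (2284 ops/s), Nimbus→Machine M1 (2208 ops/s), Flint→Machine M6 (2200 ops/s), Pioneer→Machine M7 (1515 ops/s), Quanta→Machine M2 (1999 ops/s) — total 2284+2208+2200+1515+1999 = 10206 ops/s.
Next-best assignment: Delta→Machine M5, Nimbus→Machine M2, Flint→Machine M6, Pioneer→Machine M7, Quanta→Machine M1 = 9535 ops/s.
Checked against all permutations: 10206 ops/s is optimal.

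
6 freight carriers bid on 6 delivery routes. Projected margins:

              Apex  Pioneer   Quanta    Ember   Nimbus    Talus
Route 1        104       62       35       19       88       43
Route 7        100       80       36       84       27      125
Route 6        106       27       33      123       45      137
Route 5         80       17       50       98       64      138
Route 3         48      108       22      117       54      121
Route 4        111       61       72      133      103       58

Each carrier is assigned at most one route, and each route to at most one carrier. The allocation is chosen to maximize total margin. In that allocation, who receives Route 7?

This is a one-to-one assignment (maximum-weight bipartite matching).
Optimal: Apex→Route 7 ($100k), Pioneer→Route 3 ($108k), Quanta→Route 4 ($72k), Ember→Route 6 ($123k), Nimbus→Route 1 ($88k), Talus→Route 5 ($138k) — total 100+108+72+123+88+138 = $629k.
Apex's own top route is Route 4 ($111k), but forcing Apex→Route 4 and reassigning the rest optimally gives only $605k — worse by 24.

Apex receives Route 7.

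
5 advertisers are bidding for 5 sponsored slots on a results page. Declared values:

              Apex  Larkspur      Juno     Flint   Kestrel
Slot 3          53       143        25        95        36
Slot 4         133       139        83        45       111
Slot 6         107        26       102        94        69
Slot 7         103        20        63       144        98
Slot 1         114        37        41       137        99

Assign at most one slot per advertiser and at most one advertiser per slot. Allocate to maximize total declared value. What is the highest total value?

This is a one-to-one assignment (maximum-weight bipartite matching).
Optimal: Apex→Slot 4 ($133), Larkspur→Slot 3 ($143), Juno→Slot 6 ($102), Flint→Slot 7 ($144), Kestrel→Slot 1 ($99) — total 133+143+102+144+99 = $621.
No other one-to-one assignment exceeds $621.

Max total: $621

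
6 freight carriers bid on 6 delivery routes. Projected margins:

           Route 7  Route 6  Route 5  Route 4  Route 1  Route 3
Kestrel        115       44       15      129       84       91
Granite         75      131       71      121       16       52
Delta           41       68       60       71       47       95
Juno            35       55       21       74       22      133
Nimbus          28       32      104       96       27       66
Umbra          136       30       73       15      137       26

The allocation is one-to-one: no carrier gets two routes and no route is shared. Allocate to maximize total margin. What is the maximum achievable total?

Max total: $691k

Optimal: Kestrel→Route 7 ($115k), Granite→Route 6 ($131k), Delta→Route 4 ($71k), Juno→Route 3 ($133k), Nimbus→Route 5 ($104k), Umbra→Route 1 ($137k) — total 115+131+71+133+104+137 = $691k.
Column-greedy (each route in turn goes to its best remaining carrier) gives $680k, worse by 11.
Swapping Kestrel↔Granite (Kestrel→Route 6 $44k, Granite→Route 7 $75k) loses 127.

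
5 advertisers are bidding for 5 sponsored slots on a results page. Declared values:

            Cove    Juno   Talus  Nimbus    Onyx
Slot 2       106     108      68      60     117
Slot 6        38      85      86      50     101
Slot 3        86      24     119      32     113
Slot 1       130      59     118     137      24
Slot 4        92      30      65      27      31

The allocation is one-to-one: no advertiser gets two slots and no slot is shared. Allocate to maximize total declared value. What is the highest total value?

Treat this as an assignment problem: match each advertiser to one slot.
Optimal: Cove→Slot 4 ($92), Juno→Slot 2 ($108), Talus→Slot 3 ($119), Nimbus→Slot 1 ($137), Onyx→Slot 6 ($101) — total 92+108+119+137+101 = $557.
Column-greedy (each slot in turn goes to its best remaining advertiser) gives $456, worse by 101.
Swapping Talus↔Nimbus (Talus→Slot 1 $118, Nimbus→Slot 3 $32) loses 106.
Every other assignment is strictly worse.

Max total: $557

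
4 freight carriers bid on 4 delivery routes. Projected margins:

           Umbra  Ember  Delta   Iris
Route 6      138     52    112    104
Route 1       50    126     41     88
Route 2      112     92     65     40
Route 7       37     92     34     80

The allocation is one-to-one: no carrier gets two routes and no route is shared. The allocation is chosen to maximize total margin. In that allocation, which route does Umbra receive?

Umbra receives Route 2.

Treat this as an assignment problem: match each carrier to one route.
Optimal: Umbra→Route 2 ($112k), Ember→Route 1 ($126k), Delta→Route 6 ($112k), Iris→Route 7 ($80k) — total 112+126+112+80 = $430k.
Column-greedy (each route in turn goes to its best remaining carrier) gives $409k, worse by 21.
Swapping Ember↔Umbra (Ember→Route 2 $92k, Umbra→Route 1 $50k) loses 96.
Every other assignment is strictly worse.
Umbra's own top route is Route 6 ($138k), but forcing Umbra→Route 6 and reassigning the rest optimally gives only $409k — worse by 21.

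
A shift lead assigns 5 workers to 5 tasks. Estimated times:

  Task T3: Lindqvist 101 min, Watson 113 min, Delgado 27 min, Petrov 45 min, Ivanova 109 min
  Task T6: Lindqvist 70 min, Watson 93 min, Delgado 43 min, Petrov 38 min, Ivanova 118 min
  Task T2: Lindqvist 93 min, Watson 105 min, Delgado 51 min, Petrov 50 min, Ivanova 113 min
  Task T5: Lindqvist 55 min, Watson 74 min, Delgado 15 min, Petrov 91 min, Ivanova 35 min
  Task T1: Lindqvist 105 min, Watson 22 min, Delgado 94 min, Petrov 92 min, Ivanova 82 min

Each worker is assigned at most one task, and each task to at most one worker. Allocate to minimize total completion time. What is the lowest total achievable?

Optimal: Lindqvist→Task T6 (70 min), Watson→Task T1 (22 min), Delgado→Task T3 (27 min), Petrov→Task T2 (50 min), Ivanova→Task T5 (35 min) — total 70+22+27+50+35 = 204 min.
Row-greedy (each worker in turn takes its cheapest remaining task) gives 255 min, worse by 51.
Every other assignment is strictly worse.

Min total: 204 min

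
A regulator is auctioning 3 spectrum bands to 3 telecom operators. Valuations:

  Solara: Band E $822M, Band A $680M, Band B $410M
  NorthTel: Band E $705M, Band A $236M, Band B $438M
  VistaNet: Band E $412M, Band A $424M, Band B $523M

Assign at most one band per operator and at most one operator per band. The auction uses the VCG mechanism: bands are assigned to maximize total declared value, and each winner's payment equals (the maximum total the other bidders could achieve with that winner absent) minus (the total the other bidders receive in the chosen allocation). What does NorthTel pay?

NorthTel pays $142M.

Efficient allocation: Solara→Band A ($680M), NorthTel→Band E ($705M), VistaNet→Band B ($523M); total welfare W = $1908M.
NorthTel receives Band E at value $705M, so the others get W − 705 = $1203M.
Without NorthTel: best allocation of the remaining 2 bidders over all 3 bands is Solara→Band E ($822M), VistaNet→Band B ($523M), total $1345M.
VCG payment = (others' best without NorthTel) − (others' welfare with NorthTel) = 1345 − 1203 = $142M.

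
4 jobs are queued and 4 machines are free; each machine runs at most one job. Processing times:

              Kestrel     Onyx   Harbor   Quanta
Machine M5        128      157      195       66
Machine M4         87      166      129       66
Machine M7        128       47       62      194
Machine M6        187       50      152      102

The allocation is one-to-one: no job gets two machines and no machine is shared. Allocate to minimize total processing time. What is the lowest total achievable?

This is a one-to-one assignment (minimum-cost bipartite matching).
Optimal: Kestrel→Machine M4 (87 min), Onyx→Machine M6 (50 min), Harbor→Machine M7 (62 min), Quanta→Machine M5 (66 min) — total 87+50+62+66 = 265 min.
Column-greedy (each machine in turn goes to its cheapest remaining job) gives 352 min, worse by 87.
Next-best assignment: Kestrel→Machine M5, Onyx→Machine M6, Harbor→Machine M7, Quanta→Machine M4 = 306 min.

Minimum total: 265 min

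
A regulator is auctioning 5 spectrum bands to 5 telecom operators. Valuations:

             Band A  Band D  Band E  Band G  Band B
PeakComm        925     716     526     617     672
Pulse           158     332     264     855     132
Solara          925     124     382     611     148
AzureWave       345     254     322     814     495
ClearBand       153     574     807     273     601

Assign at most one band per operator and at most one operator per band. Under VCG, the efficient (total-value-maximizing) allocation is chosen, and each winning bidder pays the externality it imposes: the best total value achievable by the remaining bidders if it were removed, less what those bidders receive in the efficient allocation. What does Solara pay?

Solara pays $209M.

Efficient allocation: PeakComm→Band D ($716M), Pulse→Band G ($855M), Solara→Band A ($925M), AzureWave→Band B ($495M), ClearBand→Band E ($807M); total welfare W = $3798M.
Solara receives Band A at value $925M, so the others get W − 925 = $2873M.
Without Solara: best allocation of the remaining 4 bidders over all 5 bands is PeakComm→Band A ($925M), Pulse→Band G ($855M), AzureWave→Band B ($495M), ClearBand→Band E ($807M), total $3082M.
VCG payment = (others' best without Solara) − (others' welfare with Solara) = 3082 − 2873 = $209M.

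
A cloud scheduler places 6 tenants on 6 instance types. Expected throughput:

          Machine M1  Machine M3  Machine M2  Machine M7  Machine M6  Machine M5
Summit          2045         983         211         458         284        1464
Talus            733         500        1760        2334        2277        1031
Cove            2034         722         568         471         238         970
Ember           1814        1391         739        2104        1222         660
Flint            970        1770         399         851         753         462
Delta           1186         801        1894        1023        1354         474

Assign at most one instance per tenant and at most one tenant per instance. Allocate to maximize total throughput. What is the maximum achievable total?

Optimal: Summit→Machine M5 (1464 ops/s), Talus→Machine M6 (2277 ops/s), Cove→Machine M1 (2034 ops/s), Ember→Machine M7 (2104 ops/s), Flint→Machine M3 (1770 ops/s), Delta→Machine M2 (1894 ops/s) — total 1464+2277+2034+2104+1770+1894 = 11543 ops/s.
Swapping Summit↔Ember (Summit→Machine M7 458 ops/s, Ember→Machine M5 660 ops/s) loses 2450.

Max total: 11543 ops/s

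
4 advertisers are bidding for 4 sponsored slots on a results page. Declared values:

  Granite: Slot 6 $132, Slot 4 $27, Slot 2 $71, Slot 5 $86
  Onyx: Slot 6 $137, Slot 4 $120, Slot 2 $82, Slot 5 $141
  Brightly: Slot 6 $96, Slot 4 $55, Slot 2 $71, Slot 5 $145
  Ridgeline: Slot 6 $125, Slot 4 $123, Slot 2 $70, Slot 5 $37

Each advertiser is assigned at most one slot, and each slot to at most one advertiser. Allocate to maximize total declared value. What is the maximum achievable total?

Max total: $482

Optimal: Granite→Slot 6 ($132), Onyx→Slot 2 ($82), Brightly→Slot 5 ($145), Ridgeline→Slot 4 ($123) — total 132+82+145+123 = $482.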